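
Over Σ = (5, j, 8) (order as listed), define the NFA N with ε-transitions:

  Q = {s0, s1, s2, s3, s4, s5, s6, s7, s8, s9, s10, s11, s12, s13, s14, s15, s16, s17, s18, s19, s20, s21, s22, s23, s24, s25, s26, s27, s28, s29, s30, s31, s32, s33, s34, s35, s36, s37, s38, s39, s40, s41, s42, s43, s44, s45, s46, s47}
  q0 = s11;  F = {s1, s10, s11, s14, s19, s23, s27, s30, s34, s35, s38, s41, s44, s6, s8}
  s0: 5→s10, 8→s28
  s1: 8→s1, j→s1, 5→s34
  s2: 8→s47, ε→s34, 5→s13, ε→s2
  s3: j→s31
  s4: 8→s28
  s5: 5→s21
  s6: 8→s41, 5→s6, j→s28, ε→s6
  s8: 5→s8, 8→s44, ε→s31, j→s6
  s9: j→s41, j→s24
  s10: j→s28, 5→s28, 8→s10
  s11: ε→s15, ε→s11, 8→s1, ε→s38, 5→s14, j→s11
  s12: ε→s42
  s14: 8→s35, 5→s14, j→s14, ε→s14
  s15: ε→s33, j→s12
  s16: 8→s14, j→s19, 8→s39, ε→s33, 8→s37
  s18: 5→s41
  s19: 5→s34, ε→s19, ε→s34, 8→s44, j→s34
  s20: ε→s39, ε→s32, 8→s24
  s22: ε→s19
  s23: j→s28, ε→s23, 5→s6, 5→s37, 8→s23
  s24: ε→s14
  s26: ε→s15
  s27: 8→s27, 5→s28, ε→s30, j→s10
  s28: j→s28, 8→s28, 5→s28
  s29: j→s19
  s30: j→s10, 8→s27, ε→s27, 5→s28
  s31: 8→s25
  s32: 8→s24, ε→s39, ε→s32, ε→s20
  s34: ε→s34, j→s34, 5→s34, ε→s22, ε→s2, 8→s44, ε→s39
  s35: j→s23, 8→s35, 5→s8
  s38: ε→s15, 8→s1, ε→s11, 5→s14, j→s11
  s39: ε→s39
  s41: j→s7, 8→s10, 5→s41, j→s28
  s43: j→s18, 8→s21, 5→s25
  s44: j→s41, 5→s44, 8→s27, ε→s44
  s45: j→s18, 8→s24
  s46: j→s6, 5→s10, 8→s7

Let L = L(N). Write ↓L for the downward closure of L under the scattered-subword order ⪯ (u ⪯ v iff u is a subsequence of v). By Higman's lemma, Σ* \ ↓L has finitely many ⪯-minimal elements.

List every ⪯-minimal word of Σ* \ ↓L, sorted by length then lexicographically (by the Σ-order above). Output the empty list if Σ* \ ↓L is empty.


A = [58jj, 85885].

|Q|=48, |F|=15, |δ|=109 (32 ε).
min D↑ (13 st, q0=0, F={9}): 0:5→1,j→0,8→2 1:5→1,j→1,8→3 2:5→4,j→2,8→2 3:5→5,j→6,8→3 4:5→4,j→4,8→7 5:5→5,j→8,8→7 6:5→8,j→9,8→6 7:5→7,j→10,8→11 8:5→8,j→9,8→10 9:5→9,j→9,8→9 10:5→10,j→9,8→12 11:5→9,j→12,8→11 12:5→9,j→9,8→12.
'58jj': |S_i|=[29, 22, 15, 7, 2] end={s28,s7} rej; 4/4 deletions ∈↓L.
'85885': run [29, 22, 19, 9, 4, 1] end={s28} — reject; 5/5 del acc.
2 obstructions.


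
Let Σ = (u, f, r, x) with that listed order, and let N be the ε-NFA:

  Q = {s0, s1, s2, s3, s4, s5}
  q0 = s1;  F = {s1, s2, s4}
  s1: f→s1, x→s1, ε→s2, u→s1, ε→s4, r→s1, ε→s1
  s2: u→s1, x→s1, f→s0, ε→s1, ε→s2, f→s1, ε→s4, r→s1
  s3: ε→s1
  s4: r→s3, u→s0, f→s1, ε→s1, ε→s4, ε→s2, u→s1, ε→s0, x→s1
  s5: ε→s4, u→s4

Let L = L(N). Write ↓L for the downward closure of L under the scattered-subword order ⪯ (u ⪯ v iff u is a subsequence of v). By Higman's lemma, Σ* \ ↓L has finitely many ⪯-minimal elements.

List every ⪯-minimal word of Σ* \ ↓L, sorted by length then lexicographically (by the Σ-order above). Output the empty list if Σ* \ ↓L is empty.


A = [].

|Q|=6, |F|=3, |δ|=27 (12 ε).
min D↑ (1 st, q0=0, F={}): 0:u→0,f→0,r→0,x→0.
L(D↑) = ∅; no obstructions.


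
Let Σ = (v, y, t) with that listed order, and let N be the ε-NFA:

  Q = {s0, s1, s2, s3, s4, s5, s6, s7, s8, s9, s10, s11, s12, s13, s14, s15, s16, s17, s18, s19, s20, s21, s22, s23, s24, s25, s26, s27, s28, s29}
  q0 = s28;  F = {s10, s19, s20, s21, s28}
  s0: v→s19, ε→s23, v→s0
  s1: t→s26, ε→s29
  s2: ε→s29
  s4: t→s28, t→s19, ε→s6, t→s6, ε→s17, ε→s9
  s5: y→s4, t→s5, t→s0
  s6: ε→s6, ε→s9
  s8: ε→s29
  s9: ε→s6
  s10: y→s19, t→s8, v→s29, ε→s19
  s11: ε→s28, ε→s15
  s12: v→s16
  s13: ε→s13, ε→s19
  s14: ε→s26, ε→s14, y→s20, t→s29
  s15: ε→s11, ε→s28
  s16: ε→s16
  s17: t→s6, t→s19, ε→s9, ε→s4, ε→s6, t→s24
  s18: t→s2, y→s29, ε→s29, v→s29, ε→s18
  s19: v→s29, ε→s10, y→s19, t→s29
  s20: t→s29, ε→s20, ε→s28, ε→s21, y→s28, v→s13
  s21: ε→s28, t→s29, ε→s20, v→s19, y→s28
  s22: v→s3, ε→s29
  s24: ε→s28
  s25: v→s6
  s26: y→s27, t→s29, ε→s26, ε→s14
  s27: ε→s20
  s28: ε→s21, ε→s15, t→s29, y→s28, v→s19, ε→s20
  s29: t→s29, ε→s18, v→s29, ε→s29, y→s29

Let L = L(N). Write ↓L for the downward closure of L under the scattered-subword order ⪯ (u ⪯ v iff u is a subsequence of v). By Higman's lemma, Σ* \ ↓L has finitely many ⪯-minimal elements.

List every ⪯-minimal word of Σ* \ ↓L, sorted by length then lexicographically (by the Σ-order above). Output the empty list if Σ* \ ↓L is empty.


Antichain: [t, vv].

|Q|=30, |F|=5, |δ|=81 (41 ε).
min D↑ (3 st, q0=0, F={2}): 0:v→1,y→0,t→2 1:v→2,y→1,t→2 2:v→2,y→2,t→2.
't': |S_i|=[12, 4] end={s18,s2,s29,s8} — reject; 1/1 single-dels accept.
'vv': N↓-sim [12, 7, 3] end={s18,s2,s29} ∉↓L; 2/2 single-dels accept.
2 words, ⪯-incomp.


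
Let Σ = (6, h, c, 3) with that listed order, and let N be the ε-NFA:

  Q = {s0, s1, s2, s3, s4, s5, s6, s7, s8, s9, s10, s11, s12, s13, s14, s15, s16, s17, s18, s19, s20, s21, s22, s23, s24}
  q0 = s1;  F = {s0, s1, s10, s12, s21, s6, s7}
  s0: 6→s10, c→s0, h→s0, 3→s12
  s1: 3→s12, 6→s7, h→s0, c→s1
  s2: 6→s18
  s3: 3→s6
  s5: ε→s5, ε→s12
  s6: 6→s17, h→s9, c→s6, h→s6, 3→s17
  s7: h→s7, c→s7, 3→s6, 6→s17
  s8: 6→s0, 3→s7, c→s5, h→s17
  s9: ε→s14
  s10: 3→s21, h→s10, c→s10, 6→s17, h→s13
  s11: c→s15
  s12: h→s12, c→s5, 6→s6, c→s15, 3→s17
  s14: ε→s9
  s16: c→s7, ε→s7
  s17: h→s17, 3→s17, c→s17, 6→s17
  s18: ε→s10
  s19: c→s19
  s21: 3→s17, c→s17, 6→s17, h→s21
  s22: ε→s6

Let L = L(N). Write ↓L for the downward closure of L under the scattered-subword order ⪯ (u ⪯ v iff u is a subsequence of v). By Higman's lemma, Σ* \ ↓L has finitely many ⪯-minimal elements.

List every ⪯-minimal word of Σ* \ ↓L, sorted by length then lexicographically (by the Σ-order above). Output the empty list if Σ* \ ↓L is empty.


min(Σ*\↓L) = [66, 33, h63c].

|Q|=25, |F|=7, |δ|=51 (7 ε).
min D↑ (8 st, q0=0, F={4}): 0:6→1,h→2,c→0,3→3 1:6→4,h→1,c→1,3→5 2:6→6,h→2,c→2,3→3 3:6→5,h→3,c→3,3→4 4:6→4,h→4,c→4,3→4 5:6→4,h→5,c→5,3→4 6:6→4,h→6,c→6,3→7 7:6→4,h→7,c→4,3→4.
'66': |S_i|=[13, 8, 1] end={s17} — reject; 2/2 deletions ∈↓L.
'33': run [13, 8, 1] end={s17} — reject; 2/2 deletions ∈↓L.
'h63c': run [13, 12, 7, 2, 1] end={s17} ∉↓L; 4/4 single-dels accept.
3 obstructions.


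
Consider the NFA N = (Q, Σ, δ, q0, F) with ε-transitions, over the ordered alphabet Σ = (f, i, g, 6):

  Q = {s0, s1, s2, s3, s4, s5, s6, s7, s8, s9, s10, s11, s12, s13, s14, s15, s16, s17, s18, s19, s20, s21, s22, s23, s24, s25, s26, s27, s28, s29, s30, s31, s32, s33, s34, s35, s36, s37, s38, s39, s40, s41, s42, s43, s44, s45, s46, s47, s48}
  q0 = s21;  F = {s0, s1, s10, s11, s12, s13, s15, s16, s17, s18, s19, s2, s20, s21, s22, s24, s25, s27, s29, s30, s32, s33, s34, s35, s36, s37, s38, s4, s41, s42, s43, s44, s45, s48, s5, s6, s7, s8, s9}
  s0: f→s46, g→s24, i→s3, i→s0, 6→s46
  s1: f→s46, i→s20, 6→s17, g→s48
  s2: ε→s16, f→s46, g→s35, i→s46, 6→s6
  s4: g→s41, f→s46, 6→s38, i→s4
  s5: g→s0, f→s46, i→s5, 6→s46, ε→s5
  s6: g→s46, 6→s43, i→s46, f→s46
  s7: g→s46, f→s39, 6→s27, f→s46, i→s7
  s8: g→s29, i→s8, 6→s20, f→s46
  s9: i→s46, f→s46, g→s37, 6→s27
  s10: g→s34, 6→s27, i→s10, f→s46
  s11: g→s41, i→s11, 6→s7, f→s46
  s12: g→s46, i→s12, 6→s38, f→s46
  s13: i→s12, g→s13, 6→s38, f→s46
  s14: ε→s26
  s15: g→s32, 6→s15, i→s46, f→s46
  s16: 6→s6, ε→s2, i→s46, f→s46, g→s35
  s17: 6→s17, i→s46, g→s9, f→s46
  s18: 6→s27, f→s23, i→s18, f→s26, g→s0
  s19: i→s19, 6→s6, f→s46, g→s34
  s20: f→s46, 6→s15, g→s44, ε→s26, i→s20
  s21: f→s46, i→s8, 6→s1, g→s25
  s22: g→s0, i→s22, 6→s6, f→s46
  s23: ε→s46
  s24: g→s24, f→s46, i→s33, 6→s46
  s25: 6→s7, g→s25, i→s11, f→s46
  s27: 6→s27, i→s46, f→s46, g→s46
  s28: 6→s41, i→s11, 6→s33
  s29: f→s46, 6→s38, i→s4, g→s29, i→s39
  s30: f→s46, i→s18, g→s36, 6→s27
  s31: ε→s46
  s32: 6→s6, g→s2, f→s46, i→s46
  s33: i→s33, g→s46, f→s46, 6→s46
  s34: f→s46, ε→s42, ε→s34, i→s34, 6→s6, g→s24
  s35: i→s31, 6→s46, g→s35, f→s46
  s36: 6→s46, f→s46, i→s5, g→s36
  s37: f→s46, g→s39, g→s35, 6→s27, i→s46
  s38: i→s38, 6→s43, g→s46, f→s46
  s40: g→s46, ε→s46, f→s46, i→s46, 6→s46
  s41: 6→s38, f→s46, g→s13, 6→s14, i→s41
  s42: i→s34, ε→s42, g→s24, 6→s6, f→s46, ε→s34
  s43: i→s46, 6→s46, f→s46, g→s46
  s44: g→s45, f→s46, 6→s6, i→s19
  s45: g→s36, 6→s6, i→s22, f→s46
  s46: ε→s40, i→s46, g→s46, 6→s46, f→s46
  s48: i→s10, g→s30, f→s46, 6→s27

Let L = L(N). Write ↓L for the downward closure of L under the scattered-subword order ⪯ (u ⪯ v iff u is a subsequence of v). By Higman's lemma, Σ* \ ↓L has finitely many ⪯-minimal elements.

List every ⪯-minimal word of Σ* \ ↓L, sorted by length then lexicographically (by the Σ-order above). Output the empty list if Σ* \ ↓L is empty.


min(Σ*\↓L) = [f, g6g, 66i, ig666, 6ggg6, giggig].

|Q|=49, |F|=39, |δ|=186 (13 ε).
min D↑ (38 st, q0=0, F={1}): 0:f→1,i→2,g→3,6→4 1:f→1,i→1,g→1,6→1 2:f→1,i→2,g→5,6→6 3:f→1,i→7,g→3,6→8 4:f→1,i→6,g→9,6→10 5:f→1,i→11,g→5,6→12 6:f→1,i→6,g→13,6→14 7:f→1,i→7,g→15,6→8 8:f→1,i→8,g→1,6→16 9:f→1,i→17,g→18,6→16 10:f→1,i→1,g→19,6→10 11:f→1,i→11,g→15,6→12 12:f→1,i→12,g→1,6→20 13:f→1,i→21,g→22,6→23 14:f→1,i→1,g→24,6→14 15:f→1,i→15,g→25,6→12 16:f→1,i→1,g→1,6→16 17:f→1,i→17,g→26,6→16 18:f→1,i→27,g→28,6→16 19:f→1,i→1,g→29,6→16 20:f→1,i→1,g→1,6→1 21:f→1,i→21,g→26,6→23 22:f→1,i→30,g→28,6→23 23:f→1,i→1,g→1,6→20 24:f→1,i→1,g→31,6→23 25:f→1,i→32,g→25,6→12 26:f→1,i→26,g→33,6→23 27:f→1,i→27,g→34,6→16 28:f→1,i→35,g→28,6→1 29:f→1,i→1,g→36,6→16 30:f→1,i→30,g→34,6→23 31:f→1,i→1,g→36,6→23 32:f→1,i→32,g→1,6→12 33:f→1,i→37,g→33,6→1 34:f→1,i→34,g→33,6→1 35:f→1,i→35,g→34,6→1 36:f→1,i→1,g→36,6→1 37:f→1,i→37,g→1,6→1 (ε-aug+det+¬).
'f': |S_i|=[47, 5] end={s23,s26,s39,s40,s46} rej; 1/1 single-dels accept.
'g6g': run [47, 41, 10, 2] end={s40,s46} ∉↓L; 3/3 deletions ∈↓L.
'66i': |S_i|=[47, 38, 15, 3] end={s31,s40,s46} rej; 3/3 del acc.
'ig666': N↓-sim [47, 39, 30, 7, 3, 2] end={s40,s46} ∉↓L; 5/5 single-dels accept.
'6ggg6': run [47, 38, 31, 25, 11, 2] end={s40,s46} ∉↓L; 5/5 del acc.
'giggig': run [47, 41, 28, 16, 8, 6, 2] end={s40,s46} — reject; 6/6 deletions ∈↓L.
6 obstructions.


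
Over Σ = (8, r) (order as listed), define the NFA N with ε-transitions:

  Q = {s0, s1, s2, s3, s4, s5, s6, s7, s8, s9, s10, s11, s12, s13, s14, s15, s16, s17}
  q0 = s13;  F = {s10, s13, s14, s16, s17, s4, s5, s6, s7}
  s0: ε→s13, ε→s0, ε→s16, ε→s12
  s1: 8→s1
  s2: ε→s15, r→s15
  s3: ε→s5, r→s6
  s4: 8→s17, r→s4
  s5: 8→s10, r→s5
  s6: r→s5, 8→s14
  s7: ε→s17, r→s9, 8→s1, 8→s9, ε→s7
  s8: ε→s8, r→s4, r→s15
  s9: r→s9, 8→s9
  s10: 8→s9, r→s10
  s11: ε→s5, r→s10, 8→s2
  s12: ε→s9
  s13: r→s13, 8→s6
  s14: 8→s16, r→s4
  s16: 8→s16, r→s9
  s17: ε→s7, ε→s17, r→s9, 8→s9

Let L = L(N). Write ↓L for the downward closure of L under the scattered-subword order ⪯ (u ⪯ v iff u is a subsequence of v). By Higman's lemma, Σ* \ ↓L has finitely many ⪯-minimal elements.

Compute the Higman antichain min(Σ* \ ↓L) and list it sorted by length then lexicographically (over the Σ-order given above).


|Q|=18, |F|=9, |δ|=41 (13 ε).
min D↑ (9 st, q0=0, F={7}): 0:8→1,r→0 1:8→2,r→3 2:8→4,r→5 3:8→6,r→3 4:8→4,r→7 5:8→8,r→5 6:8→7,r→6 7:8→7,r→7 8:8→7,r→7 [Hopcroft].
'888r': run [11, 10, 8, 5, 1] end={s9} rej; 4/4 del acc.
'8r88': run [11, 10, 7, 5, 2] end={s1,s9} ∉↓L; 4/4 del acc.
2 words, ⪯-incomp.

min(Σ*\↓L) = [888r, 8r88].


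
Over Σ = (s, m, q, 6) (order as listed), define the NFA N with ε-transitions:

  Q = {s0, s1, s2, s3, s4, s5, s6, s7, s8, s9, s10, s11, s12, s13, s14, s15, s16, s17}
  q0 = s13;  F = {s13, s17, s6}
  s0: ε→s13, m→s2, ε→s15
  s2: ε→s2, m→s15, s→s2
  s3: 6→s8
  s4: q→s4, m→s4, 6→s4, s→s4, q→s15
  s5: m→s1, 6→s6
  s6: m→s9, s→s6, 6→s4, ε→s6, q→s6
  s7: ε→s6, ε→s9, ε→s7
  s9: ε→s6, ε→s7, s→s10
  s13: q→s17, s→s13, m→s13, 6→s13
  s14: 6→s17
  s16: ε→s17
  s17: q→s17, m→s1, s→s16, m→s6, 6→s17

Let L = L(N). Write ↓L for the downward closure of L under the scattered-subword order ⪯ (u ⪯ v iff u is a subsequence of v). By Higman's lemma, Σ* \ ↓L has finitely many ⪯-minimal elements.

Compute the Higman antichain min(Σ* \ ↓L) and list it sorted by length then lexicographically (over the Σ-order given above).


A = [qm6].

|Q|=18, |F|=3, |δ|=36 (10 ε).
min D↑ (4 st, q0=0, F={3}): 0:s→0,m→0,q→1,6→0 1:s→1,m→2,q→1,6→1 2:s→2,m→2,q→2,6→3 3:s→3,m→3,q→3,6→3.
'qm6': |S_i|=[10, 9, 7, 2] end={s15,s4} — reject; 3/3 single-dels accept.
1 words, ⪯-incomp.


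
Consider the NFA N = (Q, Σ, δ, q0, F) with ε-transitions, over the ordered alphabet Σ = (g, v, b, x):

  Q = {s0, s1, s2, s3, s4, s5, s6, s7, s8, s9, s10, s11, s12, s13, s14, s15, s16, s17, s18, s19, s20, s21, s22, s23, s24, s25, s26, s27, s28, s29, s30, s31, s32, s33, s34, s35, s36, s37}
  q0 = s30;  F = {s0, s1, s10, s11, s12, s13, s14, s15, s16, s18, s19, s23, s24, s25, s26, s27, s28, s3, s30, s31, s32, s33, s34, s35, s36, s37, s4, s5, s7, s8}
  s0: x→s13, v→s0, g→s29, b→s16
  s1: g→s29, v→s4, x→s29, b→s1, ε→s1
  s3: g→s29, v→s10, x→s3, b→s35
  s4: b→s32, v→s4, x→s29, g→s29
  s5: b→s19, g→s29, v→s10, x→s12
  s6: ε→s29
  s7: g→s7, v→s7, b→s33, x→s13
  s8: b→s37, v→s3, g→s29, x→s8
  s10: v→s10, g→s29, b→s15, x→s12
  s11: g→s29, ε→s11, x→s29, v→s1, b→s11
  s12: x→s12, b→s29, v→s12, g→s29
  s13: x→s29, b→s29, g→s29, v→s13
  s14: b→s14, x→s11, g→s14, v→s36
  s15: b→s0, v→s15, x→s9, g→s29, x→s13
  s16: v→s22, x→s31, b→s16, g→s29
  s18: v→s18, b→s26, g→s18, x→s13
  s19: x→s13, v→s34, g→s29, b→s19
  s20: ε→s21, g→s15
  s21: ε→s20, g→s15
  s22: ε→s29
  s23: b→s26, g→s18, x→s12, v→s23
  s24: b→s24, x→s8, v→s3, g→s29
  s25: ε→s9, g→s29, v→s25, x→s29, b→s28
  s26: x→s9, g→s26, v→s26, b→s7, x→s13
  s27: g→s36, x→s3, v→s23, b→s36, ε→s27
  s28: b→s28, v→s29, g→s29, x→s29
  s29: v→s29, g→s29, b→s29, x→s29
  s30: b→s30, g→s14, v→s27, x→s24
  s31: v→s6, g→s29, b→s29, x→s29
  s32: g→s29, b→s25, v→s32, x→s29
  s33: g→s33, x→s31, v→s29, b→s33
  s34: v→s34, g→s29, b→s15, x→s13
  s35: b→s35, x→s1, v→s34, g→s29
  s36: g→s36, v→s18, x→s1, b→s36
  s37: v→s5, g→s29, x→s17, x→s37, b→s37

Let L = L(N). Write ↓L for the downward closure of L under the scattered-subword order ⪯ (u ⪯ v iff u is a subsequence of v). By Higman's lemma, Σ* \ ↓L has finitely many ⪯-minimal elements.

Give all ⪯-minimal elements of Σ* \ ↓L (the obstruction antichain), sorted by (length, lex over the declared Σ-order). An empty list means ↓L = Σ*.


|Q|=38, |F|=30, |δ|=137 (8 ε).
min D↑ (31 st, q0=0, F={8}): 0:g→1,v→2,b→0,x→3 1:g→1,v→4,b→1,x→5 2:g→4,v→6,b→4,x→7 3:g→8,v→7,b→3,x→9 4:g→4,v→10,b→4,x→11 5:g→8,v→11,b→5,x→8 6:g→10,v→6,b→12,x→13 7:g→8,v→14,b→15,x→7 8:g→8,v→8,b→8,x→8 9:g→8,v→7,b→16,x→9 10:g→10,v→10,b→12,x→17 11:g→8,v→18,b→11,x→8 12:g→12,v→12,b→19,x→17 13:g→8,v→13,b→8,x→13 14:g→8,v→14,b→20,x→13 15:g→8,v→21,b→15,x→11 16:g→8,v→22,b→16,x→16 17:g→8,v→17,b→8,x→8 18:g→8,v→18,b→23,x→8 19:g→19,v→19,b→24,x→17 20:g→8,v→20,b→25,x→17 21:g→8,v→21,b→20,x→17 22:g→8,v→14,b→26,x→13 23:g→8,v→23,b→27,x→8 24:g→24,v→8,b→24,x→28 25:g→8,v→25,b→29,x→17 26:g→8,v→21,b→26,x→17 27:g→8,v→27,b→30,x→8 28:g→8,v→8,b→8,x→8 29:g→8,v→8,b→29,x→28 30:g→8,v→8,b→30,x→8 (ε-aug+det+¬).
'xg': |S_i|=[35, 26, 1] end={s29} — reject; 2/2 deletions ∈↓L.
'gxx': run [35, 17, 11, 1] end={s29} ∉↓L; 3/3 single-dels accept.
'vvxb': N↓-sim [35, 28, 21, 6, 1] end={s29} ∉↓L; 4/4 del acc.
'vbxx': N↓-sim [35, 28, 22, 10, 1] end={s29} — reject; 4/4 single-dels accept.
'vvbbbv': |S_i|=[35, 28, 21, 15, 12, 7, 3] end={s22,s29,s6} rej; 6/6 del acc.
'xxbvxb': N↓-sim [35, 26, 24, 22, 18, 6, 1] end={s29} — reject; 6/6 del acc.
6 obstructions.

A = [xg, gxx, vvxb, vbxx, vvbbbv, xxbvxb].


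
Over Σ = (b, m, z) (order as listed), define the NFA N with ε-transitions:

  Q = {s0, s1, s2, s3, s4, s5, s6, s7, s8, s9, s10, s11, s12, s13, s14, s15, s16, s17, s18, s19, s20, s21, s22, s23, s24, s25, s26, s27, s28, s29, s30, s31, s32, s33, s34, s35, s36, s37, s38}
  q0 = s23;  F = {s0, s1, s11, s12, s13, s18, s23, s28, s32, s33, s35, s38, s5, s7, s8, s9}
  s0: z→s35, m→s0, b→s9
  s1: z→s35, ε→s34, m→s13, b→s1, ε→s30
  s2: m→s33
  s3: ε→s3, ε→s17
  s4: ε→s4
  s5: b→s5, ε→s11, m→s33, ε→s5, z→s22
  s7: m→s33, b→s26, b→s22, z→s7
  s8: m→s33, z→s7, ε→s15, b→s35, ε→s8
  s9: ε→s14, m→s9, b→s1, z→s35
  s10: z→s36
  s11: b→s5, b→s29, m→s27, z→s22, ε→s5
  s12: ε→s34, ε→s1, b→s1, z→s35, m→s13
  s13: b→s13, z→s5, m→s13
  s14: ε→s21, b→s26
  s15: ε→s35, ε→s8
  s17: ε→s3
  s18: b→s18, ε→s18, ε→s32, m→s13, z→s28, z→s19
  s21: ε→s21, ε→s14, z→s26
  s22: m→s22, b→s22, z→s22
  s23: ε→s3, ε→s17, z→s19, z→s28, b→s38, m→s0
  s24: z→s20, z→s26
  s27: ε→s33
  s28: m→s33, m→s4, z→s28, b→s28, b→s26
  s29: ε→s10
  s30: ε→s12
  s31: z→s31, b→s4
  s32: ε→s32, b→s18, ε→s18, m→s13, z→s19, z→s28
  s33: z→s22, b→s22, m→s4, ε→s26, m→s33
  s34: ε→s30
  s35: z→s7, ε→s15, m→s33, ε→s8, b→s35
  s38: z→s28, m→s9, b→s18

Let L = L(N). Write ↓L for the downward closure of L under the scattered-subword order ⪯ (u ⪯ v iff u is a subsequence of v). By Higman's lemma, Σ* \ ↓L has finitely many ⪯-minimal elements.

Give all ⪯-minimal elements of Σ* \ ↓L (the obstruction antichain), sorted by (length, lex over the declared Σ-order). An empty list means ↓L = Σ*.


|Q|=39, |F|=16, |δ|=99 (32 ε).
min D↑ (13 st, q0=0, F={11}): 0:b→1,m→2,z→3 1:b→4,m→5,z→3 2:b→5,m→2,z→6 3:b→3,m→7,z→3 4:b→4,m→8,z→3 5:b→9,m→5,z→6 6:b→6,m→7,z→10 7:b→11,m→7,z→11 8:b→8,m→8,z→12 9:b→9,m→8,z→6 10:b→11,m→7,z→10 11:b→11,m→11,z→11 12:b→12,m→7,z→11.
'zmb': N↓-sim [31, 16, 5, 1] end={s22} rej; 3/3 del acc.
'zmz': N↓-sim [31, 16, 5, 1] end={s22} — reject; 3/3 single-dels accept.
'mzzb': |S_i|=[31, 23, 14, 6, 2] end={s22,s26} ∉↓L; 4/4 deletions ∈↓L.
'bbmzz': N↓-sim [31, 27, 23, 11, 10, 2] end={s22,s36} ∉↓L; 5/5 del acc.
4 minimals (antichain).

A = [zmb, zmz, mzzb, bbmzz].


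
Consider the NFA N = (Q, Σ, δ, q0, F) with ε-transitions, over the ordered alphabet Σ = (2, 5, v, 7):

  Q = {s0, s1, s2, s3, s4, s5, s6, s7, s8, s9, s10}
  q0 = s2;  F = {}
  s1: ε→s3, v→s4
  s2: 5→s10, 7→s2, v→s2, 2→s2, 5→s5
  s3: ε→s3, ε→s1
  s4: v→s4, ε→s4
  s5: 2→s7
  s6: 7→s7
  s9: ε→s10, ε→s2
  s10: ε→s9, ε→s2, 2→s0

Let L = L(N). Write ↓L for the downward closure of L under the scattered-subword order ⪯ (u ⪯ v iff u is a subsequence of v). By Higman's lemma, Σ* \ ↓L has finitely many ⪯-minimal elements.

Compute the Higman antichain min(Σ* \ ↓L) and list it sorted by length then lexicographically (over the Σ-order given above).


A = [ε].

|Q|=11, |F|=0, |δ|=18 (8 ε).
min D↑ (1 st, q0=0, F={0}): 0:2→0,5→0,v→0,7→0 [Hopcroft].
ε ∈ L(D↑) — L = ∅.


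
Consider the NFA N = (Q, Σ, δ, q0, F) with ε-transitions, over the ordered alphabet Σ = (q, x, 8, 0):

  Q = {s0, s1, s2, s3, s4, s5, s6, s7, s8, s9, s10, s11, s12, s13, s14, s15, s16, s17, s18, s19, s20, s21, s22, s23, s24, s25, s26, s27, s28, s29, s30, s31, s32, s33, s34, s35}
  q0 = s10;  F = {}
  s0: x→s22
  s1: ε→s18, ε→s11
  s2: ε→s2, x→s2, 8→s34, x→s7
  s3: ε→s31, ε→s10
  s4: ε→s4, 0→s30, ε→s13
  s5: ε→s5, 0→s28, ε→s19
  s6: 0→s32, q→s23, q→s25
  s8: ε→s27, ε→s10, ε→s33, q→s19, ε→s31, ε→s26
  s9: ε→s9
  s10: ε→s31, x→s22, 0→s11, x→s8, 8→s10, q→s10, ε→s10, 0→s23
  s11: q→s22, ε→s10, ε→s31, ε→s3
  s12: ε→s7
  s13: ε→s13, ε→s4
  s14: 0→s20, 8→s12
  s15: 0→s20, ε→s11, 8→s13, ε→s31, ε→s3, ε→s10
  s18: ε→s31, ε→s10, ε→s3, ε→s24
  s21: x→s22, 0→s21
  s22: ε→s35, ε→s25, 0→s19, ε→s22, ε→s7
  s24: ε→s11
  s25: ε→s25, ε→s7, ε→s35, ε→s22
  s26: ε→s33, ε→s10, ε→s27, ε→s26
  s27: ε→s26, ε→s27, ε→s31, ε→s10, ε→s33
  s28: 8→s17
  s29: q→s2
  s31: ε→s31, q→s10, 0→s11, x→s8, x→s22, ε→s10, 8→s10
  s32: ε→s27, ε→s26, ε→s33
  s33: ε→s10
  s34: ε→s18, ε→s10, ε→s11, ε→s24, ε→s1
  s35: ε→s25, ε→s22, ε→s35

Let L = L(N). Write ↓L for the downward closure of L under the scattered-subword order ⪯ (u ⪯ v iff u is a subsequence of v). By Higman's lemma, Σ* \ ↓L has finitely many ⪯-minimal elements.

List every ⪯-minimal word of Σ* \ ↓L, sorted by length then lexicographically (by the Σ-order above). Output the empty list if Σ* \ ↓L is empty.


min(Σ*\↓L) = [ε].

|Q|=36, |F|=0, |δ|=94 (63 ε).
min D↑ (1 st, q0=0, F={0}): 0:q→0,x→0,8→0,0→0.
ε ∈ L(D↑) ⇒ ↓L = ∅.


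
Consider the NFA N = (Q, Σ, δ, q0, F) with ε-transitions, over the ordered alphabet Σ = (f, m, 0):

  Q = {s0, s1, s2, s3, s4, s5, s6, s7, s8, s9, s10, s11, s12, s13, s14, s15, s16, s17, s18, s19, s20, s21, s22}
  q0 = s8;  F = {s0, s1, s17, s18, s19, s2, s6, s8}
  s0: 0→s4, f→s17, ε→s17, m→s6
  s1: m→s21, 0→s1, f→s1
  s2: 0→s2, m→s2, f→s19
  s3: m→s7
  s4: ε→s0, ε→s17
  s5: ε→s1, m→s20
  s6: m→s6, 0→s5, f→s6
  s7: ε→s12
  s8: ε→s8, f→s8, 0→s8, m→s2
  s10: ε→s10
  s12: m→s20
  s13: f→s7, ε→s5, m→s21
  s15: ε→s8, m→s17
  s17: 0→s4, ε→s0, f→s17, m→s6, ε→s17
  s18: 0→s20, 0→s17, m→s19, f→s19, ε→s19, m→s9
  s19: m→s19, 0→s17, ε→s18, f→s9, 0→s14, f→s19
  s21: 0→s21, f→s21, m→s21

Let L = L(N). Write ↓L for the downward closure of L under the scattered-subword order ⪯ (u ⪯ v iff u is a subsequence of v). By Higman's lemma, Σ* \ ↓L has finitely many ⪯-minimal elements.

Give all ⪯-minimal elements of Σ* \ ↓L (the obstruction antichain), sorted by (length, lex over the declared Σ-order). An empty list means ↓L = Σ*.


|Q|=23, |F|=8, |δ|=50 (13 ε).
min D↑ (7 st, q0=0, F={6}): 0:f→0,m→1,0→0 1:f→2,m→1,0→1 2:f→2,m→2,0→3 3:f→3,m→4,0→3 4:f→4,m→4,0→5 5:f→5,m→6,0→5 6:f→6,m→6,0→6.
'mf0m0m': |S_i|=[14, 13, 12, 9, 5, 4, 2] end={s20,s21} — reject; 6/6 single-dels accept.
1 words, ⪯-incomp.

Antichain: [mf0m0m].


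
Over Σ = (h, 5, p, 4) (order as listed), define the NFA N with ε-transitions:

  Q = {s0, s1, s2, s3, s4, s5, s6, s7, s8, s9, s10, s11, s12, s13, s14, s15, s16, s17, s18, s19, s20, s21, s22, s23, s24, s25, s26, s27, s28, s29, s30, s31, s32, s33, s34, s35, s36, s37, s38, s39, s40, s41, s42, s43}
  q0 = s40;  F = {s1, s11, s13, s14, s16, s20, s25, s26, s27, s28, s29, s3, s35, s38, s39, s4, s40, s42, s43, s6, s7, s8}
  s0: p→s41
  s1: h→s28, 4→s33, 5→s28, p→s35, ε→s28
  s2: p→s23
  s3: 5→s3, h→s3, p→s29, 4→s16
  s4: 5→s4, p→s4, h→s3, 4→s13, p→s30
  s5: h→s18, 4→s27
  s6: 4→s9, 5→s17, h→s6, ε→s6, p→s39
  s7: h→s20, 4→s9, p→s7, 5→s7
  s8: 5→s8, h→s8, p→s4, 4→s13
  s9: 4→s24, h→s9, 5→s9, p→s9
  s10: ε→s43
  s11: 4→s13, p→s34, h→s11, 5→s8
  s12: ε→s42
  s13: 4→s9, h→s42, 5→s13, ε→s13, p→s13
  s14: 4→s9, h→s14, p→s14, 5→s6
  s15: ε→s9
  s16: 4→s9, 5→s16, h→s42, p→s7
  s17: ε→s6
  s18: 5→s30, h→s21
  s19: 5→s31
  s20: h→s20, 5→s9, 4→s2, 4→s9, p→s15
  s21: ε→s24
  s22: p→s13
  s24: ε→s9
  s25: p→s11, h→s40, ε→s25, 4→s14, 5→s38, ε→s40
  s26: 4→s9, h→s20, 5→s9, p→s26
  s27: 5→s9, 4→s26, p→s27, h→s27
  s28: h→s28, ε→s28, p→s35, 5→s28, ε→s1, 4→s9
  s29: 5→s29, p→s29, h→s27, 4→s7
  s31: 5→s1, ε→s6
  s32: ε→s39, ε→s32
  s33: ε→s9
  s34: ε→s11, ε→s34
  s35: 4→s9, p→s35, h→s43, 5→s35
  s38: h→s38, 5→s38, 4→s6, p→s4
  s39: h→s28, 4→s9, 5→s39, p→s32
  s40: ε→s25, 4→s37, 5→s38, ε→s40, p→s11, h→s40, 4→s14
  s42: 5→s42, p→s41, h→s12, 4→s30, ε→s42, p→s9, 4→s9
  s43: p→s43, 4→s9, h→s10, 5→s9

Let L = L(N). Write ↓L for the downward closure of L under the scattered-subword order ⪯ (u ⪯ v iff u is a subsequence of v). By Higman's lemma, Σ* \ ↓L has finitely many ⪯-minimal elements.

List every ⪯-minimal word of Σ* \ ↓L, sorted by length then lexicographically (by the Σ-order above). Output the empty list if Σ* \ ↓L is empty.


Antichain: [44, p4hp, 5phph5].

|Q|=44, |F|=22, |δ|=128 (22 ε).
min D↑ (21 st, q0=0, F={8}): 0:h→0,5→1,p→2,4→3 1:h→1,5→1,p→4,4→5 2:h→2,5→6,p→2,4→7 3:h→3,5→5,p→3,4→8 4:h→9,5→4,p→4,4→7 5:h→5,5→5,p→10,4→8 6:h→6,5→6,p→4,4→7 7:h→11,5→7,p→7,4→8 8:h→8,5→8,p→8,4→8 9:h→9,5→9,p→12,4→13 10:h→14,5→10,p→10,4→8 11:h→11,5→11,p→8,4→8 12:h→15,5→12,p→12,4→16 13:h→11,5→13,p→16,4→8 14:h→14,5→14,p→17,4→8 15:h→15,5→8,p→15,4→18 16:h→19,5→16,p→16,4→8 17:h→20,5→17,p→17,4→8 18:h→19,5→8,p→18,4→8 19:h→19,5→8,p→8,4→8 20:h→20,5→8,p→20,4→8 [Hopcroft].
'44': run [36, 26, 6] end={s2,s23,s24,s30,s33,s9} rej; 2/2 del acc.
'p4hp': N↓-sim [36, 32, 15, 10, 5] end={s15,s23,s24,s41,s9} ∉↓L; 4/4 del acc.
'5phph5': |S_i|=[36, 30, 26, 22, 14, 10, 2] end={s24,s9} ∉↓L; 6/6 single-dels accept.
3 obstructions.


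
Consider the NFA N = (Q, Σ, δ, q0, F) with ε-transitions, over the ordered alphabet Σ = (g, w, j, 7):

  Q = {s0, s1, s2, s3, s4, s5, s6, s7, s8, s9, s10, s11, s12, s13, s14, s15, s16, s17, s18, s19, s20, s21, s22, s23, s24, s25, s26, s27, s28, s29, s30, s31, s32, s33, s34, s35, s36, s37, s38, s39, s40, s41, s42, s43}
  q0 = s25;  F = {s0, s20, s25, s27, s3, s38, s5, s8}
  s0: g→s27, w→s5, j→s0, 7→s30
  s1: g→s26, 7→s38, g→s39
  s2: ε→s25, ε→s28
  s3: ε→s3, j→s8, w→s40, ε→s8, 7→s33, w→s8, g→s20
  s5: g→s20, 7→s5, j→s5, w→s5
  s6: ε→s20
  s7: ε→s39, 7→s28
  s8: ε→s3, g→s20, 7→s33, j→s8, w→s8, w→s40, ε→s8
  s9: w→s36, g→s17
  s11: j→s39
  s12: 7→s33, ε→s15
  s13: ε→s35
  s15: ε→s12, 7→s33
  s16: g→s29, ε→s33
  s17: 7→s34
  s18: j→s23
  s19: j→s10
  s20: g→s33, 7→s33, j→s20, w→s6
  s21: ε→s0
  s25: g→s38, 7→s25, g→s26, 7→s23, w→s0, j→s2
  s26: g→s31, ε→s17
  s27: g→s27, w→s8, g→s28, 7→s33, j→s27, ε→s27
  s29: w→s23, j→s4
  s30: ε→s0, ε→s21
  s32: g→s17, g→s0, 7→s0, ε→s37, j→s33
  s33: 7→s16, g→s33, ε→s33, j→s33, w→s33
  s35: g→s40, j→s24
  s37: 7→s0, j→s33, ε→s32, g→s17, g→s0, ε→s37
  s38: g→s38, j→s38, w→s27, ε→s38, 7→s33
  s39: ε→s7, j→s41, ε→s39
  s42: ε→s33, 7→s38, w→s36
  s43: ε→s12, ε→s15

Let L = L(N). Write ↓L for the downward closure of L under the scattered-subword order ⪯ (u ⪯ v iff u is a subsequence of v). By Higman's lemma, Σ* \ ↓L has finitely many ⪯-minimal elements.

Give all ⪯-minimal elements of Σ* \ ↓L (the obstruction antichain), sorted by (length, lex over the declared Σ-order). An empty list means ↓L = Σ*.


A = [g7, wwgg].

|Q|=44, |F|=8, |δ|=97 (27 ε).
min D↑ (8 st, q0=0, F={4}): 0:g→1,w→2,j→0,7→0 1:g→1,w→3,j→1,7→4 2:g→3,w→5,j→2,7→2 3:g→3,w→6,j→3,7→4 4:g→4,w→4,j→4,7→4 5:g→7,w→5,j→5,7→5 6:g→7,w→6,j→6,7→4 7:g→4,w→7,j→7,7→4.
'g7': N↓-sim [23, 17, 6] end={s16,s23,s29,s33,s34,s4} — reject; 2/2 deletions ∈↓L.
'wwgg': N↓-sim [23, 16, 11, 7, 5] end={s16,s23,s29,s33,s4} ∉↓L; 4/4 deletions ∈↓L.
2 minimals (antichain).


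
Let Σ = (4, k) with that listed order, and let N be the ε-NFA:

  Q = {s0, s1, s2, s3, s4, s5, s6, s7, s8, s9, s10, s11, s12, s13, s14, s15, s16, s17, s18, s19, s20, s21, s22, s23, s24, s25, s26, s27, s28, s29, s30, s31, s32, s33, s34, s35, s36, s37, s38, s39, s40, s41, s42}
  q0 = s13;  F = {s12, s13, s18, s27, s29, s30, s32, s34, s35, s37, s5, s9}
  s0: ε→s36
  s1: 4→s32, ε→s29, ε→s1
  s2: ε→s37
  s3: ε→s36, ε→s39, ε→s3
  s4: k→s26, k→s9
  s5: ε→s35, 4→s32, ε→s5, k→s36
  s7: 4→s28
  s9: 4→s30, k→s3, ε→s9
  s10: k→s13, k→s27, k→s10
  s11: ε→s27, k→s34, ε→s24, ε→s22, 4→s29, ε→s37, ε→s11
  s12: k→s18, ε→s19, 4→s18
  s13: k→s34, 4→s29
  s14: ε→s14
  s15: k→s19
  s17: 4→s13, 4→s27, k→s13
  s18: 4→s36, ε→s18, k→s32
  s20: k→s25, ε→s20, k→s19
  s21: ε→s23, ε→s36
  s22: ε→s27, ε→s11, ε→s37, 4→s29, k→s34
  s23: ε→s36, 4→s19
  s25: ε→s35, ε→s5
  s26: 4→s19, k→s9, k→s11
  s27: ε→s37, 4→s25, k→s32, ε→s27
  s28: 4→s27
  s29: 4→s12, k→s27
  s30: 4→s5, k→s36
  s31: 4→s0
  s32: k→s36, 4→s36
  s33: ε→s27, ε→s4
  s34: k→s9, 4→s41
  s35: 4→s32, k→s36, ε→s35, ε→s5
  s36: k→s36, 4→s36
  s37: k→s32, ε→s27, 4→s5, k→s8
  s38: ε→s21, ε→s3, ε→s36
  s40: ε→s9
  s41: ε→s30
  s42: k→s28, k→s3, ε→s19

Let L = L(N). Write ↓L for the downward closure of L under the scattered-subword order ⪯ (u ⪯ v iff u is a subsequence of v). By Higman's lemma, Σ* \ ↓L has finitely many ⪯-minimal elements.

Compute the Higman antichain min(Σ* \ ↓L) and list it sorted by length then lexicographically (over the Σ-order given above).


|Q|=43, |F|=12, |δ|=92 (40 ε).
min D↑ (11 st, q0=0, F={10}): 0:4→1,k→2 1:4→3,k→4 2:4→5,k→6 3:4→7,k→7 4:4→8,k→9 5:4→8,k→10 6:4→5,k→10 7:4→10,k→9 8:4→9,k→10 9:4→10,k→10 10:4→10,k→10 [Hopcroft].
'k4k': N↓-sim [19, 15, 7, 1] end={s36} rej; 3/3 del acc.
'kkk': |S_i|=[19, 15, 9, 3] end={s3,s36,s39} — reject; 3/3 del acc.
'4444': N↓-sim [19, 14, 8, 3, 1] end={s36} rej; 4/4 single-dels accept.
'44k4': run [19, 14, 8, 3, 1] end={s36} rej; 4/4 single-dels accept.
'4kk4': run [19, 14, 9, 3, 1] end={s36} — reject; 4/4 del acc.
'444kk': run [19, 14, 8, 3, 2, 1] end={s36} ∉↓L; 5/5 deletions ∈↓L.
6 obstructions.

min(Σ*\↓L) = [k4k, kkk, 4444, 44k4, 4kk4, 444kk].


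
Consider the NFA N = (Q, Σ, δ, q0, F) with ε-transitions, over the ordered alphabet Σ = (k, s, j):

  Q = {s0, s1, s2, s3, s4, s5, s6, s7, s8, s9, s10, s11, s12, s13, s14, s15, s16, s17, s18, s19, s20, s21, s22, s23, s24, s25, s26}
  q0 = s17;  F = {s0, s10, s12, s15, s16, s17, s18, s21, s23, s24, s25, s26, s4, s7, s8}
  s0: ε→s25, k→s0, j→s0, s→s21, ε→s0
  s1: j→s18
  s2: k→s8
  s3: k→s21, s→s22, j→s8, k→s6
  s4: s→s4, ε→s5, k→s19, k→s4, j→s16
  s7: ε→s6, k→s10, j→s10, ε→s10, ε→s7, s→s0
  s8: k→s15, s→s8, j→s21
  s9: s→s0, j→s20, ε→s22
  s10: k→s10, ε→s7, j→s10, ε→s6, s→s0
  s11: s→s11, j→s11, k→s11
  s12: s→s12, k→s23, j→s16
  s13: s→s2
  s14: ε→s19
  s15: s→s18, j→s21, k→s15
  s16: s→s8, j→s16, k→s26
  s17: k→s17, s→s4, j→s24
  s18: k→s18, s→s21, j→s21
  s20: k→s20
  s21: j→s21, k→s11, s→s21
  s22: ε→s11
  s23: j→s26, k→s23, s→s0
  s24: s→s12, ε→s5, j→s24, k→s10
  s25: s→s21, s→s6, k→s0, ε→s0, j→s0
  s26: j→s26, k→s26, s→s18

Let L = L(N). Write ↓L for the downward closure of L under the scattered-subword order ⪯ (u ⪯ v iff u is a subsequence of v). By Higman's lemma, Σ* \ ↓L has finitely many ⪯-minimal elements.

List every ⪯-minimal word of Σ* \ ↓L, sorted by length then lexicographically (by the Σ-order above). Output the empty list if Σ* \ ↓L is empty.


Antichain: [sjsjk, jkssk].

|Q|=27, |F|=15, |δ|=73 (13 ε).
min D↑ (14 st, q0=0, F={13}): 0:k→0,s→1,j→2 1:k→1,s→1,j→3 2:k→4,s→5,j→2 3:k→6,s→7,j→3 4:k→4,s→8,j→4 5:k→9,s→5,j→3 6:k→6,s→10,j→6 7:k→11,s→7,j→12 8:k→8,s→12,j→8 9:k→9,s→8,j→6 10:k→10,s→12,j→12 11:k→11,s→10,j→12 12:k→13,s→12,j→12 13:k→13,s→13,j→13 [Hopcroft].
'sjsjk': run [19, 15, 10, 6, 2, 1] end={s11} rej; 5/5 deletions ∈↓L.
'jkssk': run [19, 16, 11, 6, 3, 1] end={s11} — reject; 5/5 deletions ∈↓L.
2 words, ⪯-incomp.


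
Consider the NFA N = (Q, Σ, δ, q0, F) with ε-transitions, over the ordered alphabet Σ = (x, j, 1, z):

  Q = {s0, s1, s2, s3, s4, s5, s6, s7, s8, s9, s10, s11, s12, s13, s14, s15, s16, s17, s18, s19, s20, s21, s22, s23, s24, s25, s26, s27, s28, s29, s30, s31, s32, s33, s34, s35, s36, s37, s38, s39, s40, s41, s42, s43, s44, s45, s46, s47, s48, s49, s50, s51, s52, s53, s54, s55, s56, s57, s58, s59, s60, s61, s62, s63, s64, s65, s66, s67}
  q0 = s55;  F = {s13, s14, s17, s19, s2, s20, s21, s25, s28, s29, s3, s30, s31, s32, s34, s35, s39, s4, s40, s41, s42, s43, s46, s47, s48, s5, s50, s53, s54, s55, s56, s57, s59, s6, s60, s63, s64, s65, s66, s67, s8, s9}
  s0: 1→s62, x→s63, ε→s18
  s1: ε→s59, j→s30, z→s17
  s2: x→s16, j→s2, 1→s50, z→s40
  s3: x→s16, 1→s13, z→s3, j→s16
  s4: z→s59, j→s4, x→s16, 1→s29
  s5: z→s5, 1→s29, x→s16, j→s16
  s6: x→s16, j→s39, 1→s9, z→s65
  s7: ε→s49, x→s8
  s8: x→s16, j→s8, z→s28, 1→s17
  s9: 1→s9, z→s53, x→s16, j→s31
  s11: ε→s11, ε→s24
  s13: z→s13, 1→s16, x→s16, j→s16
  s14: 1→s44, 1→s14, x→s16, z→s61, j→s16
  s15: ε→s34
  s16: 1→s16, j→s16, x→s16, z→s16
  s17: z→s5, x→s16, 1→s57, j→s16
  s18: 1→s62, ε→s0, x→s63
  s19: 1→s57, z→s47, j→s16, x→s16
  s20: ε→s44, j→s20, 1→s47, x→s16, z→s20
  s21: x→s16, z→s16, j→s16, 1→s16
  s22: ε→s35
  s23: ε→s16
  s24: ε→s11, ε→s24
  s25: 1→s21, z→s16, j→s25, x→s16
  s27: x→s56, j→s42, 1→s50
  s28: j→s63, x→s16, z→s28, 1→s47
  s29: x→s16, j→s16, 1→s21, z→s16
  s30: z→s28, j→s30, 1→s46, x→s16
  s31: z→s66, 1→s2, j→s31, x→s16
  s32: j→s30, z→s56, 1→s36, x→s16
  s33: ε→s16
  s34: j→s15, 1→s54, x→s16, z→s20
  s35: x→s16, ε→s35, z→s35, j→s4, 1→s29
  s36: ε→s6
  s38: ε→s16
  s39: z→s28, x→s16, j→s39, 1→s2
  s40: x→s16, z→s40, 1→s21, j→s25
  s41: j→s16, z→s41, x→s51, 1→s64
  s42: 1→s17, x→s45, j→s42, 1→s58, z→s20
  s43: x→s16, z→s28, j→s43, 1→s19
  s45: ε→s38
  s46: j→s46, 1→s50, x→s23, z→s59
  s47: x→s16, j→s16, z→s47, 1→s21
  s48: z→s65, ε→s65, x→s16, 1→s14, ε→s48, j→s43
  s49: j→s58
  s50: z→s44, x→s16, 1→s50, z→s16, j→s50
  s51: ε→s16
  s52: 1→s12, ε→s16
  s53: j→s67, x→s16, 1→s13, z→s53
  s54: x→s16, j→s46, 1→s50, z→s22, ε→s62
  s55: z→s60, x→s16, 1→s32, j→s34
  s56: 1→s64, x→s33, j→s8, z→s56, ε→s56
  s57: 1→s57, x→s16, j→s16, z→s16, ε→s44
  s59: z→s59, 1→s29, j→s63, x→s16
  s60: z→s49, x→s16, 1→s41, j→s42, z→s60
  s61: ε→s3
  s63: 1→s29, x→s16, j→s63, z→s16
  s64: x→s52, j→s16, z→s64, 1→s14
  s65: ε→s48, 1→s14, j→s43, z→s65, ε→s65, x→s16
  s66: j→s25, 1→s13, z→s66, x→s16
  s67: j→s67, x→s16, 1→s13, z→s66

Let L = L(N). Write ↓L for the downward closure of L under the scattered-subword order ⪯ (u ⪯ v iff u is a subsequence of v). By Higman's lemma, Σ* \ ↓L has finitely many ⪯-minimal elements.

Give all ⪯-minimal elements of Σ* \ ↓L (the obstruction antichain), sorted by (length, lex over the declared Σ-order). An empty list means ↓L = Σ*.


|Q|=68, |F|=42, |δ|=215 (27 ε).
min D↑ (42 st, q0=0, F={1}): 0:x→1,j→2,1→3,z→4 1:x→1,j→1,1→1,z→1 2:x→1,j→2,1→5,z→6 3:x→1,j→7,1→8,z→9 4:x→1,j→10,1→11,z→4 5:x→1,j→12,1→13,z→14 6:x→1,j→6,1→15,z→6 7:x→1,j→7,1→12,z→16 8:x→1,j→17,1→18,z→19 9:x→1,j→20,1→21,z→9 10:x→1,j→10,1→22,z→6 11:x→1,j→1,1→21,z→11 12:x→1,j→12,1→13,z→23 13:x→1,j→13,1→13,z→1 14:x→1,j→24,1→25,z→14 15:x→1,j→1,1→26,z→15 16:x→1,j→27,1→15,z→16 17:x→1,j→17,1→28,z→16 18:x→1,j→29,1→18,z→30 19:x→1,j→31,1→32,z→19 20:x→1,j→20,1→22,z→16 21:x→1,j→1,1→32,z→21 22:x→1,j→1,1→33,z→34 23:x→1,j→27,1→25,z→23 24:x→1,j→24,1→25,z→23 25:x→1,j→1,1→26,z→1 26:x→1,j→1,1→1,z→1 27:x→1,j→27,1→25,z→1 28:x→1,j→28,1→13,z→35 29:x→1,j→29,1→28,z→36 30:x→1,j→37,1→38,z→30 31:x→1,j→31,1→39,z→16 32:x→1,j→1,1→32,z→40 33:x→1,j→1,1→33,z→1 34:x→1,j→1,1→25,z→34 35:x→1,j→41,1→26,z→35 36:x→1,j→41,1→38,z→36 37:x→1,j→37,1→38,z→36 38:x→1,j→1,1→1,z→38 39:x→1,j→1,1→33,z→15 40:x→1,j→1,1→38,z→40 41:x→1,j→41,1→26,z→1 [Hopcroft].
'x': N↓-sim [58, 8] end={s12,s16,s23,s33,s38,s45,s51,s52} ∉↓L; 1/1 single-dels accept.
'z1j': |S_i|=[58, 42, 19, 1] end={s16} ∉↓L; 3/3 del acc.
'j11z': run [58, 38, 24, 6, 2] end={s16,s44} rej; 4/4 single-dels accept.
'jz111': run [58, 38, 17, 5, 2, 1] end={s16} ∉↓L; 5/5 single-dels accept.
'1jzjz': N↓-sim [58, 49, 27, 13, 5, 1] end={s16} ∉↓L; 5/5 del acc.
'111z11': N↓-sim [58, 49, 36, 21, 12, 3, 1] end={s16} — reject; 6/6 single-dels accept.
6 obstructions.

Antichain: [x, z1j, j11z, jz111, 1jzjz, 111z11].


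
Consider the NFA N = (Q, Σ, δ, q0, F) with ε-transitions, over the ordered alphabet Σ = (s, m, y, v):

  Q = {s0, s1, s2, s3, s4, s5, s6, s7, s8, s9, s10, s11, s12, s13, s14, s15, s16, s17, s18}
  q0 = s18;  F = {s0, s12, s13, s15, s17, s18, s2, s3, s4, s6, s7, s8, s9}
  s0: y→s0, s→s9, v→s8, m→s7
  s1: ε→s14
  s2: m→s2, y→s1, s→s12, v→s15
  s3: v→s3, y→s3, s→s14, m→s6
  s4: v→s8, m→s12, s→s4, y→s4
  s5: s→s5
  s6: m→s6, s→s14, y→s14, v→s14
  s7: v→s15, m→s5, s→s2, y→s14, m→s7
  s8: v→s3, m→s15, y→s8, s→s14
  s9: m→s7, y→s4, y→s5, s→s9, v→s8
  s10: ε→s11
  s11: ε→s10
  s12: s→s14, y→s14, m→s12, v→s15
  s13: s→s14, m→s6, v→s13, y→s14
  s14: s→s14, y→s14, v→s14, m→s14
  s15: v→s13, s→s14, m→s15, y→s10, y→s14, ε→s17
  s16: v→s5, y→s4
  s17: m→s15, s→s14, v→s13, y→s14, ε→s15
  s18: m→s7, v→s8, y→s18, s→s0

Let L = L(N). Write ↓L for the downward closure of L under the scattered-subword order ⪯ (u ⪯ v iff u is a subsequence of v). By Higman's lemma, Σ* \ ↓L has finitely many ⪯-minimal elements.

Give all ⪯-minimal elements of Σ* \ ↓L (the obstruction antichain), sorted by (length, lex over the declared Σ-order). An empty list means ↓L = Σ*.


min(Σ*\↓L) = [my, vs, msss, vvmv, ssyms].

|Q|=19, |F|=13, |δ|=67 (5 ε).
min D↑ (13 st, q0=0, F={6}): 0:s→1,m→2,y→0,v→3 1:s→4,m→2,y→1,v→3 2:s→5,m→2,y→6,v→7 3:s→6,m→7,y→3,v→8 4:s→4,m→2,y→9,v→3 5:s→10,m→5,y→6,v→7 6:s→6,m→6,y→6,v→6 7:s→6,m→7,y→6,v→11 8:s→6,m→12,y→8,v→8 9:s→9,m→10,y→9,v→3 10:s→6,m→10,y→6,v→7 11:s→6,m→12,y→6,v→11 12:s→6,m→12,y→6,v→6 (ε-aug+det+¬).
'my': N↓-sim [18, 12, 4] end={s1,s10,s11,s14} rej; 2/2 deletions ∈↓L.
'vs': |S_i|=[18, 9, 1] end={s14} rej; 2/2 del acc.
'msss': run [18, 12, 11, 9, 2] end={s14,s5} ∉↓L; 4/4 deletions ∈↓L.
'vvmv': run [18, 9, 4, 2, 1] end={s14} — reject; 4/4 single-dels accept.
'ssyms': N↓-sim [18, 17, 16, 13, 8, 1] end={s14} ∉↓L; 5/5 del acc.
5 obstructions.
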